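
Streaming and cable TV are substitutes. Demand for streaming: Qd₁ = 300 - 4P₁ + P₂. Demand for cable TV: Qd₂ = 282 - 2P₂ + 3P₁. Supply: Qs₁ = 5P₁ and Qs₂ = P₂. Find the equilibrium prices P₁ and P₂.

Market 1: 300 - 4P₁ + P₂ = 5P₁ → 9P₁ - P₂ = 300.
Market 2: 3P₂ - 3P₁ = 282.
Eliminating P₂: 3×(1) + 1×(2) gives 24P₁ = 1182, so P₁ = 49.25.
Back-substitute into (2): P₂ = (282 + 3×49.25) / 3 = 143.25.

P₁ = 49.25, P₂ = 143.25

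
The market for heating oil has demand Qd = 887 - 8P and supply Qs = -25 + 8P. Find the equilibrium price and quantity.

Set Qd = Qs: 887 - 8P = -25 + 8P.
912 = 16P, so P* = 57.
Q* = 887 − 8(57) = 431.

P* = 57, Q* = 431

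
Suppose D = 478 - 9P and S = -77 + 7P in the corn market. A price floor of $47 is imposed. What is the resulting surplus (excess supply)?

Equilibrium price would be P* = 34.6875, so the floor at 47 binds.
At P = 47: D = 55, S = 252.
Surplus = 252 − 55 = 197.

Surplus = 197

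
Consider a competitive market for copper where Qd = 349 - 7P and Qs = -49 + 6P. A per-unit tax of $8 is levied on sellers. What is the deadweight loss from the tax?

Deadweight loss = 1344/13

Pre-tax equilibrium: P* = 398/13, Q* = 1751/13.
Tax on sellers shifts supply to Qs = -49 + 6(P − 8) = -97 + 6P.
349 - 7P = -97 + 6P gives buyer price Pb = 446/13; sellers receive Ps = 446/13 − 8 = 342/13.
New quantity: Q = 349 − 7(446/13) = 1415/13.
DWL = ½ × 8 × (1751/13 − 1415/13) = 1344/13.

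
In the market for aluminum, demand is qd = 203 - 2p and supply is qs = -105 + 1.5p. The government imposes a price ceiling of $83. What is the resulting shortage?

Shortage = 17.5

Equilibrium price would be p* = 88, so the ceiling at 83 binds.
At p = 83: qd = 203 − 2(83) = 37, qs = -105 + 1.5(83) = 19.5.
Shortage = 37 − 19.5 = 17.5.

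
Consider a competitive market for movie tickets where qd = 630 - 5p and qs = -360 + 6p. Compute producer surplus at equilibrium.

Producer surplus = 2700

Equilibrium: 630 - 5p = -360 + 6p gives p* = 90, q* = 180.
Supply starts at p = 60 (where qs = 0).
PS = ½(90 − 60)(180) = 2700.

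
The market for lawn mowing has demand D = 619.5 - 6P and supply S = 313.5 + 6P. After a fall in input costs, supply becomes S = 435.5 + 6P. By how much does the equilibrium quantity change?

Original equilibrium: P* = 25.5, Q* = 466.5.
New equilibrium: 619.5 - 6P = 435.5 + 6P, so 184 = 12P and P' = 46/3; Q' = 619.5 − 6(46/3) = 527.5.
Change in quantity: 527.5 − 466.5 = 61.

ΔQ = 61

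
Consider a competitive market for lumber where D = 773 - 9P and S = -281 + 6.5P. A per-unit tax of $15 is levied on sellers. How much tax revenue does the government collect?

Tax revenue = 48540/31

Pre-tax equilibrium: P* = 68, Q* = 161.
Tax on sellers shifts supply to S = -281 + 6.5(P − 15) = -378.5 + 6.5P.
773 - 9P = -378.5 + 6.5P gives buyer price Pb = 2303/31; sellers receive Ps = 2303/31 − 15 = 1838/31.
New quantity: Q = 773 − 9(2303/31) = 3236/31.
Revenue = 15 × 3236/31 = 48540/31.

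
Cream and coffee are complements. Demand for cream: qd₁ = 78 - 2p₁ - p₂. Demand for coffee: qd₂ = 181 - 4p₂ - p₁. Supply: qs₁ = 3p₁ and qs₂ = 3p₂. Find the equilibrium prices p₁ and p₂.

Market 1: 78 - 2p₁ - p₂ = 3p₁ → 5p₁ + p₂ = 78.
Market 2: 7p₂ + p₁ = 181.
Eliminating p₂: 7×(1) − 1×(2) gives 34p₁ = 365, so p₁ = 365/34.
Back-substitute into (2): p₂ = (181 − 1×365/34) / 7 = 827/34.

p₁ = 365/34, p₂ = 827/34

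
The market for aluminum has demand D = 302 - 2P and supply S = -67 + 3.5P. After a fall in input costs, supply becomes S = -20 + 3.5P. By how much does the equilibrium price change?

ΔP = -94/11

Original equilibrium: P* = 738/11, Q* = 1846/11.
New equilibrium: 302 - 2P = -20 + 3.5P, so 322 = 5.5P and P' = 644/11; Q' = 302 − 2(644/11) = 2034/11.
Change in price: 644/11 − 738/11 = -94/11.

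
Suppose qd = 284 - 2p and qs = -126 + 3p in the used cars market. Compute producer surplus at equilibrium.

Equilibrium: 284 - 2p = -126 + 3p gives p* = 82, q* = 120.
Supply starts at p = 42 (where qs = 0).
PS = ½(82 − 42)(120) = 2400.

Producer surplus = 2400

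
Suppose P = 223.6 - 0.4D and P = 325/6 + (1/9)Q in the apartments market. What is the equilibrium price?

P* = 91

Set the two price expressions equal: 223.6 - 0.4Q = 325/6 + (1/9)Q.
5083/30 = (23/45)Q, so Q* = 331.5.
P* = 223.6 − (0.4)(331.5) = 91.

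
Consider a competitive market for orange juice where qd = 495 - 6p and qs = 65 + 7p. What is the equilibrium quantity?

Set qd = qs: 495 - 6p = 65 + 7p.
430 = 13p, so p* = 430/13.
q* = 495 − 6(430/13) = 3855/13.

q* = 3855/13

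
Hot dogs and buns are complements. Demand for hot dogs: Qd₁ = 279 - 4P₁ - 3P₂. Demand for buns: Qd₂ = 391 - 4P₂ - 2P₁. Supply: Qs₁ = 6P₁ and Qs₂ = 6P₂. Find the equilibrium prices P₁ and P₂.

P₁ = 1617/94, P₂ = 1676/47

Market 1: 279 - 4P₁ - 3P₂ = 6P₁ → 10P₁ + 3P₂ = 279.
Market 2: 10P₂ + 2P₁ = 391.
Eliminating P₂: 10×(1) − 3×(2) gives 94P₁ = 1617, so P₁ = 1617/94.
Back-substitute into (2): P₂ = (391 − 2×1617/94) / 10 = 1676/47.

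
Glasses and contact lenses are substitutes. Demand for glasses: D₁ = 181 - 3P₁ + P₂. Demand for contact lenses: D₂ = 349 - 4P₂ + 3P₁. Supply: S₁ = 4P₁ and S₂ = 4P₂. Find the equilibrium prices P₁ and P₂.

P₁ = 1797/53, P₂ = 2986/53

Market 1: 181 - 3P₁ + P₂ = 4P₁ → 7P₁ - P₂ = 181.
Market 2: 8P₂ - 3P₁ = 349.
Eliminating P₂: 8×(1) + 1×(2) gives 53P₁ = 1797, so P₁ = 1797/53.
Back-substitute into (2): P₂ = (349 + 3×1797/53) / 8 = 2986/53.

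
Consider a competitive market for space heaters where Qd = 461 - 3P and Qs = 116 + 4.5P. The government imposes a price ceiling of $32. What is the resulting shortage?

Equilibrium price would be P* = 46, so the ceiling at 32 binds.
At P = 32: Qd = 461 − 3(32) = 365, Qs = 116 + 4.5(32) = 260.
Shortage = 365 − 260 = 105.

Shortage = 105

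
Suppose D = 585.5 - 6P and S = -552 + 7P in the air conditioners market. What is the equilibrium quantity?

Q* = 60.5

Set D = S: 585.5 - 6P = -552 + 7P.
1137.5 = 13P, so P* = 87.5.
Q* = 585.5 − 6(87.5) = 60.5.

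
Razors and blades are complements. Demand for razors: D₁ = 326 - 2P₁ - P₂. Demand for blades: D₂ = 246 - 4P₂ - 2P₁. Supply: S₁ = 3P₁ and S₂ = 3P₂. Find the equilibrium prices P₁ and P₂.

P₁ = 2036/33, P₂ = 578/33

Market 1: 326 - 2P₁ - P₂ = 3P₁ → 5P₁ + P₂ = 326.
Market 2: 7P₂ + 2P₁ = 246.
Eliminating P₂: 7×(1) − 1×(2) gives 33P₁ = 2036, so P₁ = 2036/33.
Back-substitute into (2): P₂ = (246 − 2×2036/33) / 7 = 578/33.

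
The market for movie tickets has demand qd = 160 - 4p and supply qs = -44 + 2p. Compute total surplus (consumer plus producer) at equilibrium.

Total surplus = 216

Equilibrium: 160 - 4p = -44 + 2p gives p* = 34, q* = 24.
Demand choke price: p = 40; supply starts at p = 22.
CS = ½(40 − 34)(24) = 72; PS = ½(34 − 22)(24) = 144.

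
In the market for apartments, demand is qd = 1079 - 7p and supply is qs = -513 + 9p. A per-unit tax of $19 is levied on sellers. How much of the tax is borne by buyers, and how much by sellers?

Buyers bear $10.6875, sellers bear $8.3125

Pre-tax equilibrium: p* = 99.5, q* = 382.5.
Tax on sellers shifts supply to qs = -513 + 9(p − 19) = -684 + 9p.
1079 - 7p = -684 + 9p gives buyer price pb = 110.1875; sellers receive ps = 110.1875 − 19 = 91.1875.
New quantity: q = 1079 − 7(110.1875) = 307.6875.
Buyer burden = 110.1875 − 99.5 = 10.6875; seller burden = 99.5 − 91.1875 = 8.3125.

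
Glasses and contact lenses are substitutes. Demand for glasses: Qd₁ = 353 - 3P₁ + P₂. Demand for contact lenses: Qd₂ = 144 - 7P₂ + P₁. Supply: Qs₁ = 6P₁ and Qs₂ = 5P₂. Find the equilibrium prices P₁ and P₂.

P₁ = 4380/107, P₂ = 1649/107

Market 1: 353 - 3P₁ + P₂ = 6P₁ → 9P₁ - P₂ = 353.
Market 2: 12P₂ - P₁ = 144.
Eliminating P₂: 12×(1) + 1×(2) gives 107P₁ = 4380, so P₁ = 4380/107.
Back-substitute into (2): P₂ = (144 + 1×4380/107) / 12 = 1649/107.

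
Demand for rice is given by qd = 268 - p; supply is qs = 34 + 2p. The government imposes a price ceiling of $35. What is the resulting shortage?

Shortage = 129

Equilibrium price would be p* = 78, so the ceiling at 35 binds.
At p = 35: qd = 268 − 1(35) = 233, qs = 34 + 2(35) = 104.
Shortage = 233 − 104 = 129.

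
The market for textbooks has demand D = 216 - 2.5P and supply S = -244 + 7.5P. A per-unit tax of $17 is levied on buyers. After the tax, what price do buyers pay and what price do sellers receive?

Buyers pay $58.75, sellers receive $41.75

Pre-tax equilibrium: P* = 46, Q* = 101.
Tax on buyers shifts demand to D = 216 − 2.5(P + 17) = 173.5 - 2.5P.
173.5 - 2.5P = -244 + 7.5P gives seller price Ps = 41.75; buyers pay Pb = 41.75 + 17 = 58.75.
New quantity: Q = 216 − 2.5(58.75) = 69.125.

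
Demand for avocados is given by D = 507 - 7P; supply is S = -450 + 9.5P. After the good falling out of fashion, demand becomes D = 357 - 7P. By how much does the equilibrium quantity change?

ΔQ = -950/11

Original equilibrium: P* = 58, Q* = 101.
New equilibrium: 357 - 7P = -450 + 9.5P, so 807 = 16.5P and P' = 538/11; Q' = 357 − 7(538/11) = 161/11.
Change in quantity: 161/11 − 101 = -950/11.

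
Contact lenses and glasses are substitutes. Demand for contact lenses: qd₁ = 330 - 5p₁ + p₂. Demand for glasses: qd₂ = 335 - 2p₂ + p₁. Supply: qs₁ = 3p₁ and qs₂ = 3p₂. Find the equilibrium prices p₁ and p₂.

p₁ = 1985/39, p₂ = 3010/39

Market 1: 330 - 5p₁ + p₂ = 3p₁ → 8p₁ - p₂ = 330.
Market 2: 5p₂ - p₁ = 335.
Eliminating p₂: 5×(1) + 1×(2) gives 39p₁ = 1985, so p₁ = 1985/39.
Back-substitute into (2): p₂ = (335 + 1×1985/39) / 5 = 3010/39.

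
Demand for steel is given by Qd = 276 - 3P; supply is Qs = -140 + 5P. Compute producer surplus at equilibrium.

Equilibrium: 276 - 3P = -140 + 5P gives P* = 52, Q* = 120.
Supply starts at P = 28 (where Qs = 0).
PS = ½(52 − 28)(120) = 1440.

Producer surplus = 1440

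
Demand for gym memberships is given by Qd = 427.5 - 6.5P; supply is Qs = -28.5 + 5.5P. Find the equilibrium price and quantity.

Set Qd = Qs: 427.5 - 6.5P = -28.5 + 5.5P.
456 = 12P, so P* = 38.
Q* = 427.5 − 6.5(38) = 180.5.

P* = 38, Q* = 180.5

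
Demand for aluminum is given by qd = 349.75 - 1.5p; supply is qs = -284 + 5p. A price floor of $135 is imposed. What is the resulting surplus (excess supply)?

Surplus = 243.75

Equilibrium price would be p* = 97.5, so the floor at 135 binds.
At p = 135: qd = 147.25, qs = 391.
Surplus = 391 − 147.25 = 243.75.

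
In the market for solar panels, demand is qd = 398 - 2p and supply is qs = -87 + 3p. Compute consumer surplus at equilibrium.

Consumer surplus = 10404

Equilibrium: 398 - 2p = -87 + 3p gives p* = 97, q* = 204.
Demand choke price (qd = 0): p = 199.
CS = ½(199 − 97)(204) = 10404.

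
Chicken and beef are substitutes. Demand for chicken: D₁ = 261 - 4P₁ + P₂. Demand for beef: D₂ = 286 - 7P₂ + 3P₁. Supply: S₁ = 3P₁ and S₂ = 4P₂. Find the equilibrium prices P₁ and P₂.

P₁ = 3157/74, P₂ = 2785/74

Market 1: 261 - 4P₁ + P₂ = 3P₁ → 7P₁ - P₂ = 261.
Market 2: 11P₂ - 3P₁ = 286.
Eliminating P₂: 11×(1) + 1×(2) gives 74P₁ = 3157, so P₁ = 3157/74.
Back-substitute into (2): P₂ = (286 + 3×3157/74) / 11 = 2785/74.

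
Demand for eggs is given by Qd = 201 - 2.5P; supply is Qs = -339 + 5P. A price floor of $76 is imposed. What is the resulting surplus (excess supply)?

Equilibrium price would be P* = 72, so the floor at 76 binds.
At P = 76: Qd = 11, Qs = 41.
Surplus = 41 − 11 = 30.

Surplus = 30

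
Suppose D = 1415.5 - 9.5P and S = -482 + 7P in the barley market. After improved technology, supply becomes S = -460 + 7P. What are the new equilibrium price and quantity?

P' = 341/3, Q' = 1007/3

Original equilibrium: P* = 115, Q* = 323.
New equilibrium: 1415.5 - 9.5P = -460 + 7P, so 1875.5 = 16.5P and P' = 341/3; Q' = 1415.5 − 9.5(341/3) = 1007/3.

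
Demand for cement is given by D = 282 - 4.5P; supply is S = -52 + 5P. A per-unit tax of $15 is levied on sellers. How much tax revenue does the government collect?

Pre-tax equilibrium: P* = 668/19, Q* = 2352/19.
Tax on sellers shifts supply to S = -52 + 5(P − 15) = -127 + 5P.
282 - 4.5P = -127 + 5P gives buyer price Pb = 818/19; sellers receive Ps = 818/19 − 15 = 533/19.
New quantity: Q = 282 − 4.5(818/19) = 1677/19.
Revenue = 15 × 1677/19 = 25155/19.

Tax revenue = 25155/19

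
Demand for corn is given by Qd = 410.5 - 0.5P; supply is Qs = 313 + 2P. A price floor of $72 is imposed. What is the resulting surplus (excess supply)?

Surplus = 82.5

Equilibrium price would be P* = 39, so the floor at 72 binds.
At P = 72: Qd = 374.5, Qs = 457.
Surplus = 457 − 374.5 = 82.5.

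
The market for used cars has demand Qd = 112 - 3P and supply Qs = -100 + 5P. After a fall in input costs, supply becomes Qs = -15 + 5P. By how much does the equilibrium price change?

ΔP = -10.625

Original equilibrium: P* = 26.5, Q* = 32.5.
New equilibrium: 112 - 3P = -15 + 5P, so 127 = 8P and P' = 15.875; Q' = 112 − 3(15.875) = 64.375.
Change in price: 15.875 − 26.5 = -10.625.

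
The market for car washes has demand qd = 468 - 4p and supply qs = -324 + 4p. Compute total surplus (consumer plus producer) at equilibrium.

Total surplus = 1296

Equilibrium: 468 - 4p = -324 + 4p gives p* = 99, q* = 72.
Demand choke price: p = 117; supply starts at p = 81.
CS = ½(117 − 99)(72) = 648; PS = ½(99 − 81)(72) = 648.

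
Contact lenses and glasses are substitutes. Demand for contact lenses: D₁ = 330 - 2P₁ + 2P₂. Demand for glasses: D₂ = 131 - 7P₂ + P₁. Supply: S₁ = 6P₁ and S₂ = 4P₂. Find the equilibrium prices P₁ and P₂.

P₁ = 1946/43, P₂ = 689/43

Market 1: 330 - 2P₁ + 2P₂ = 6P₁ → 8P₁ - 2P₂ = 330.
Market 2: 11P₂ - P₁ = 131.
Eliminating P₂: 11×(1) + 2×(2) gives 86P₁ = 3892, so P₁ = 1946/43.
Back-substitute into (2): P₂ = (131 + 1×1946/43) / 11 = 689/43.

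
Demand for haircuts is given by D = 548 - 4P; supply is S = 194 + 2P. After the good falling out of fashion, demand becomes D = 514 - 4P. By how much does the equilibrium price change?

ΔP = -17/3

Original equilibrium: P* = 59, Q* = 312.
New equilibrium: 514 - 4P = 194 + 2P, so 320 = 6P and P' = 160/3; Q' = 514 − 4(160/3) = 902/3.
Change in price: 160/3 − 59 = -17/3.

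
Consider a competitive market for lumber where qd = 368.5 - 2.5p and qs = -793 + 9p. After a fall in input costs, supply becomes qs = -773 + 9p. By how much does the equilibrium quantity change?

Δq = 100/23

Original equilibrium: p* = 101, q* = 116.
New equilibrium: 368.5 - 2.5p = -773 + 9p, so 1141.5 = 11.5p and p' = 2283/23; q' = 368.5 − 2.5(2283/23) = 2768/23.
Change in quantity: 2768/23 − 116 = 100/23.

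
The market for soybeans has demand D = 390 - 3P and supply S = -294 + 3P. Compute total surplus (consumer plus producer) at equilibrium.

Total surplus = 768

Equilibrium: 390 - 3P = -294 + 3P gives P* = 114, Q* = 48.
Demand choke price: P = 130; supply starts at P = 98.
CS = ½(130 − 114)(48) = 384; PS = ½(114 − 98)(48) = 384.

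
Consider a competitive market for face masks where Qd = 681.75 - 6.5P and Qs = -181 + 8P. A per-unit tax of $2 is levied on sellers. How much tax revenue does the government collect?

Pre-tax equilibrium: P* = 59.5, Q* = 295.
Tax on sellers shifts supply to Qs = -181 + 8(P − 2) = -197 + 8P.
681.75 - 6.5P = -197 + 8P gives buyer price Pb = 3515/58; sellers receive Ps = 3515/58 − 2 = 3399/58.
New quantity: Q = 681.75 − 6.5(3515/58) = 8347/29.
Revenue = 2 × 8347/29 = 16694/29.

Tax revenue = 16694/29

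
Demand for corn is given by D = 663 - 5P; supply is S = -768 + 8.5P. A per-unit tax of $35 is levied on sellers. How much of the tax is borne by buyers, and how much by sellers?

Pre-tax equilibrium: P* = 106, Q* = 133.
Tax on sellers shifts supply to S = -768 + 8.5(P − 35) = -1065.5 + 8.5P.
663 - 5P = -1065.5 + 8.5P gives buyer price Pb = 3457/27; sellers receive Ps = 3457/27 − 35 = 2512/27.
New quantity: Q = 663 − 5(3457/27) = 616/27.
Buyer burden = 3457/27 − 106 = 595/27; seller burden = 106 − 2512/27 = 350/27.

Buyers bear 595/27, sellers bear 350/27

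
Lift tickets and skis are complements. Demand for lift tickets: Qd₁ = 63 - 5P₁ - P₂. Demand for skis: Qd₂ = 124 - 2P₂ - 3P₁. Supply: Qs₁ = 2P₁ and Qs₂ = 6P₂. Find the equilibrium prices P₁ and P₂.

P₁ = 380/53, P₂ = 679/53

Market 1: 63 - 5P₁ - P₂ = 2P₁ → 7P₁ + P₂ = 63.
Market 2: 8P₂ + 3P₁ = 124.
Eliminating P₂: 8×(1) − 1×(2) gives 53P₁ = 380, so P₁ = 380/53.
Back-substitute into (2): P₂ = (124 − 3×380/53) / 8 = 679/53.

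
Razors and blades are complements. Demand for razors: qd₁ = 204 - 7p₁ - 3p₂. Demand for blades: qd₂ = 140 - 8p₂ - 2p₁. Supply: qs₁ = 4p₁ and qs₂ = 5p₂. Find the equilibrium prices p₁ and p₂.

Market 1: 204 - 7p₁ - 3p₂ = 4p₁ → 11p₁ + 3p₂ = 204.
Market 2: 13p₂ + 2p₁ = 140.
Eliminating p₂: 13×(1) − 3×(2) gives 137p₁ = 2232, so p₁ = 2232/137.
Back-substitute into (2): p₂ = (140 − 2×2232/137) / 13 = 1132/137.

p₁ = 2232/137, p₂ = 1132/137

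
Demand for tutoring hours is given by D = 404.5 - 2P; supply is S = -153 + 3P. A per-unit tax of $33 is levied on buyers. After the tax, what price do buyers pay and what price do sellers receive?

Pre-tax equilibrium: P* = 111.5, Q* = 181.5.
Tax on buyers shifts demand to D = 404.5 − 2(P + 33) = 338.5 - 2P.
338.5 - 2P = -153 + 3P gives seller price Ps = 98.3; buyers pay Pb = 98.3 + 33 = 131.3.
New quantity: Q = 404.5 − 2(131.3) = 141.9.

Buyers pay $131.3, sellers receive $98.3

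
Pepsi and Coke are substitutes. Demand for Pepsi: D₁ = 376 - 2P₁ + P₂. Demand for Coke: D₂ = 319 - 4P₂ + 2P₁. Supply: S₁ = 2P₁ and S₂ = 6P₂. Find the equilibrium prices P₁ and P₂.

Market 1: 376 - 2P₁ + P₂ = 2P₁ → 4P₁ - P₂ = 376.
Market 2: 10P₂ - 2P₁ = 319.
Eliminating P₂: 10×(1) + 1×(2) gives 38P₁ = 4079, so P₁ = 4079/38.
Back-substitute into (2): P₂ = (319 + 2×4079/38) / 10 = 1014/19.

P₁ = 4079/38, P₂ = 1014/19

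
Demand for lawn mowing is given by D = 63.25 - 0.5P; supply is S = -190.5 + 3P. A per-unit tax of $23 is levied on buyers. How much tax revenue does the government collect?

Pre-tax equilibrium: P* = 72.5, Q* = 27.
Tax on buyers shifts demand to D = 63.25 − 0.5(P + 23) = 51.75 - 0.5P.
51.75 - 0.5P = -190.5 + 3P gives seller price Ps = 969/14; buyers pay Pb = 969/14 + 23 = 1291/14.
New quantity: Q = 63.25 − 0.5(1291/14) = 120/7.
Revenue = 23 × 120/7 = 2760/7.

Tax revenue = 2760/7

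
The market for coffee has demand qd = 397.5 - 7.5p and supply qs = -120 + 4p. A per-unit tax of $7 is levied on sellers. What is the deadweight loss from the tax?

Pre-tax equilibrium: p* = 45, q* = 60.
Tax on sellers shifts supply to qs = -120 + 4(p − 7) = -148 + 4p.
397.5 - 7.5p = -148 + 4p gives buyer price pb = 1091/23; sellers receive ps = 1091/23 − 7 = 930/23.
New quantity: q = 397.5 − 7.5(1091/23) = 960/23.
DWL = ½ × 7 × (60 − 960/23) = 1470/23.

Deadweight loss = 1470/23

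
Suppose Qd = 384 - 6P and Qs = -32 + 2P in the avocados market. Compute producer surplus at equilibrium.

Equilibrium: 384 - 6P = -32 + 2P gives P* = 52, Q* = 72.
Supply starts at P = 16 (where Qs = 0).
PS = ½(52 − 16)(72) = 1296.

Producer surplus = 1296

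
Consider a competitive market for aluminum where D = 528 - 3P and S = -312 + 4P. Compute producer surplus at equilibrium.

Producer surplus = 3528

Equilibrium: 528 - 3P = -312 + 4P gives P* = 120, Q* = 168.
Supply starts at P = 78 (where S = 0).
PS = ½(120 − 78)(168) = 3528.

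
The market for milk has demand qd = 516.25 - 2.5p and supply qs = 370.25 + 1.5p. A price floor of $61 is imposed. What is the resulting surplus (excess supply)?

Surplus = 98

Equilibrium price would be p* = 36.5, so the floor at 61 binds.
At p = 61: qd = 363.75, qs = 461.75.
Surplus = 461.75 − 363.75 = 98.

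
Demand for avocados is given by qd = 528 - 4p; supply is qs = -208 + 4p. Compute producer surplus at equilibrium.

Producer surplus = 3200

Equilibrium: 528 - 4p = -208 + 4p gives p* = 92, q* = 160.
Supply starts at p = 52 (where qs = 0).
PS = ½(92 − 52)(160) = 3200.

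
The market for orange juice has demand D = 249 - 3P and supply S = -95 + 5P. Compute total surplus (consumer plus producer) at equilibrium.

Equilibrium: 249 - 3P = -95 + 5P gives P* = 43, Q* = 120.
Demand choke price: P = 83; supply starts at P = 19.
CS = ½(83 − 43)(120) = 2400; PS = ½(43 − 19)(120) = 1440.

Total surplus = 3840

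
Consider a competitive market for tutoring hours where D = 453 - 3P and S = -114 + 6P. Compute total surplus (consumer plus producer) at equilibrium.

Total surplus = 17424

Equilibrium: 453 - 3P = -114 + 6P gives P* = 63, Q* = 264.
Demand choke price: P = 151; supply starts at P = 19.
CS = ½(151 − 63)(264) = 11616; PS = ½(63 − 19)(264) = 5808.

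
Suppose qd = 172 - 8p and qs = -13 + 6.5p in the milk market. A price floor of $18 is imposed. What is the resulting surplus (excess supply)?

Equilibrium price would be p* = 370/29, so the floor at 18 binds.
At p = 18: qd = 28, qs = 104.
Surplus = 104 − 28 = 76.

Surplus = 76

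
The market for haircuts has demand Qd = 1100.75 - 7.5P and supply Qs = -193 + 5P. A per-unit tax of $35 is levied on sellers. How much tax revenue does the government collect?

Pre-tax equilibrium: P* = 103.5, Q* = 324.5.
Tax on sellers shifts supply to Qs = -193 + 5(P − 35) = -368 + 5P.
1100.75 - 7.5P = -368 + 5P gives buyer price Pb = 117.5; sellers receive Ps = 117.5 − 35 = 82.5.
New quantity: Q = 1100.75 − 7.5(117.5) = 219.5.
Revenue = 35 × 219.5 = 7682.5.

Tax revenue = 7682.5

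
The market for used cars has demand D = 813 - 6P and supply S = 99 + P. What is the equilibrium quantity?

Q* = 201

Set D = S: 813 - 6P = 99 + P.
714 = 7P, so P* = 102.
Q* = 813 − 6(102) = 201.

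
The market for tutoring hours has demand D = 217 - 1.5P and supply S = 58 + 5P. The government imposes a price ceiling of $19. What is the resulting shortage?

Shortage = 35.5

Equilibrium price would be P* = 318/13, so the ceiling at 19 binds.
At P = 19: D = 217 − 1.5(19) = 188.5, S = 58 + 5(19) = 153.
Shortage = 188.5 − 153 = 35.5.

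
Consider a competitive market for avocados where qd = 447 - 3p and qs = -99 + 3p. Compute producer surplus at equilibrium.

Producer surplus = 5046

Equilibrium: 447 - 3p = -99 + 3p gives p* = 91, q* = 174.
Supply starts at p = 33 (where qs = 0).
PS = ½(91 − 33)(174) = 5046.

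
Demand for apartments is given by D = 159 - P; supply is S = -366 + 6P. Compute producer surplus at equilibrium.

Equilibrium: 159 - P = -366 + 6P gives P* = 75, Q* = 84.
Supply starts at P = 61 (where S = 0).
PS = ½(75 − 61)(84) = 588.

Producer surplus = 588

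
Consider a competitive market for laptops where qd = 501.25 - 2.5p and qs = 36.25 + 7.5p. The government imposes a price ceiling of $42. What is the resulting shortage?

Equilibrium price would be p* = 46.5, so the ceiling at 42 binds.
At p = 42: qd = 501.25 − 2.5(42) = 396.25, qs = 36.25 + 7.5(42) = 351.25.
Shortage = 396.25 − 351.25 = 45.

Shortage = 45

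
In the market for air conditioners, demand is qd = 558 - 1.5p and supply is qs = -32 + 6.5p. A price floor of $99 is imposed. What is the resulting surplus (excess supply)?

Surplus = 202

Equilibrium price would be p* = 73.75, so the floor at 99 binds.
At p = 99: qd = 409.5, qs = 611.5.
Surplus = 611.5 − 409.5 = 202.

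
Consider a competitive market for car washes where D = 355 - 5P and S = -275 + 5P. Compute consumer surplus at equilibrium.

Equilibrium: 355 - 5P = -275 + 5P gives P* = 63, Q* = 40.
Demand choke price (D = 0): P = 71.
CS = ½(71 − 63)(40) = 160.

Consumer surplus = 160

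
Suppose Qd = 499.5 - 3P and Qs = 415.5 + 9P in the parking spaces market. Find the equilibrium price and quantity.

Set Qd = Qs: 499.5 - 3P = 415.5 + 9P.
84 = 12P, so P* = 7.
Q* = 499.5 − 3(7) = 478.5.

P* = 7, Q* = 478.5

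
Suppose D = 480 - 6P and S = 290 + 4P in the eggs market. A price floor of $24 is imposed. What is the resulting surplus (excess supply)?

Surplus = 50

Equilibrium price would be P* = 19, so the floor at 24 binds.
At P = 24: D = 336, S = 386.
Surplus = 386 − 336 = 50.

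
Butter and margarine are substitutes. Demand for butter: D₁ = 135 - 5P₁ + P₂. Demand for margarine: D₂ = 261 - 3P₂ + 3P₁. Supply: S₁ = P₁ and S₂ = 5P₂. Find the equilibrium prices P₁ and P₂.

P₁ = 29.8, P₂ = 43.8

Market 1: 135 - 5P₁ + P₂ = P₁ → 6P₁ - P₂ = 135.
Market 2: 8P₂ - 3P₁ = 261.
Eliminating P₂: 8×(1) + 1×(2) gives 45P₁ = 1341, so P₁ = 29.8.
Back-substitute into (2): P₂ = (261 + 3×29.8) / 8 = 43.8.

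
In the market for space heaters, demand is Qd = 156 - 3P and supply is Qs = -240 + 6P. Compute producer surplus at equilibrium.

Equilibrium: 156 - 3P = -240 + 6P gives P* = 44, Q* = 24.
Supply starts at P = 40 (where Qs = 0).
PS = ½(44 − 40)(24) = 48.

Producer surplus = 48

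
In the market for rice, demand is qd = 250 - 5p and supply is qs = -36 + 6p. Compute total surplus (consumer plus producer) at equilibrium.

Total surplus = 2640

Equilibrium: 250 - 5p = -36 + 6p gives p* = 26, q* = 120.
Demand choke price: p = 50; supply starts at p = 6.
CS = ½(50 − 26)(120) = 1440; PS = ½(26 − 6)(120) = 1200.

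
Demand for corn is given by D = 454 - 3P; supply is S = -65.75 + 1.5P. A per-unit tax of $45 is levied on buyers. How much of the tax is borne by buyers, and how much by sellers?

Pre-tax equilibrium: P* = 115.5, Q* = 107.5.
Tax on buyers shifts demand to D = 454 − 3(P + 45) = 319 - 3P.
319 - 3P = -65.75 + 1.5P gives seller price Ps = 85.5; buyers pay Pb = 85.5 + 45 = 130.5.
New quantity: Q = 454 − 3(130.5) = 62.5.
Buyer burden = 130.5 − 115.5 = 15; seller burden = 115.5 − 85.5 = 30.

Buyers bear $15, sellers bear $30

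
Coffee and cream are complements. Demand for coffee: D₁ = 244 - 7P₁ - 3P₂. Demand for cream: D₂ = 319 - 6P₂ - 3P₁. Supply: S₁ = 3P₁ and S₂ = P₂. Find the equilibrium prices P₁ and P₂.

Market 1: 244 - 7P₁ - 3P₂ = 3P₁ → 10P₁ + 3P₂ = 244.
Market 2: 7P₂ + 3P₁ = 319.
Eliminating P₂: 7×(1) − 3×(2) gives 61P₁ = 751, so P₁ = 751/61.
Back-substitute into (2): P₂ = (319 − 3×751/61) / 7 = 2458/61.

P₁ = 751/61, P₂ = 2458/61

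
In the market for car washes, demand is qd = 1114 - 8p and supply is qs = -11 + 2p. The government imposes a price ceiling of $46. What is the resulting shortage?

Shortage = 665

Equilibrium price would be p* = 112.5, so the ceiling at 46 binds.
At p = 46: qd = 1114 − 8(46) = 746, qs = -11 + 2(46) = 81.
Shortage = 746 − 81 = 665.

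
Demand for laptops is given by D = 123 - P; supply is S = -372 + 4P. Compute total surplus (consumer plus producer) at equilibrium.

Equilibrium: 123 - P = -372 + 4P gives P* = 99, Q* = 24.
Demand choke price: P = 123; supply starts at P = 93.
CS = ½(123 − 99)(24) = 288; PS = ½(99 − 93)(24) = 72.

Total surplus = 360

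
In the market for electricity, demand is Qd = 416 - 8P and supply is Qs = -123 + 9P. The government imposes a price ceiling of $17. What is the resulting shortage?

Equilibrium price would be P* = 539/17, so the ceiling at 17 binds.
At P = 17: Qd = 416 − 8(17) = 280, Qs = -123 + 9(17) = 30.
Shortage = 280 − 30 = 250.

Shortage = 250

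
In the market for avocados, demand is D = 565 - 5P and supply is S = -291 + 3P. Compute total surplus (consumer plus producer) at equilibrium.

Equilibrium: 565 - 5P = -291 + 3P gives P* = 107, Q* = 30.
Demand choke price: P = 113; supply starts at P = 97.
CS = ½(113 − 107)(30) = 90; PS = ½(107 − 97)(30) = 150.

Total surplus = 240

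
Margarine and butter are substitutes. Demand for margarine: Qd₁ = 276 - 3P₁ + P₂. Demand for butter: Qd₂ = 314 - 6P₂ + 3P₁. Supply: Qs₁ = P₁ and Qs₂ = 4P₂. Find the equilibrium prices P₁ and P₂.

Market 1: 276 - 3P₁ + P₂ = P₁ → 4P₁ - P₂ = 276.
Market 2: 10P₂ - 3P₁ = 314.
Eliminating P₂: 10×(1) + 1×(2) gives 37P₁ = 3074, so P₁ = 3074/37.
Back-substitute into (2): P₂ = (314 + 3×3074/37) / 10 = 2084/37.

P₁ = 3074/37, P₂ = 2084/37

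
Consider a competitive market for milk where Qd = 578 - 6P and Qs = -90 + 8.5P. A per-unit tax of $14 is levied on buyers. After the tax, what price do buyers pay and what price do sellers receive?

Pre-tax equilibrium: P* = 1336/29, Q* = 8746/29.
Tax on buyers shifts demand to Qd = 578 − 6(P + 14) = 494 - 6P.
494 - 6P = -90 + 8.5P gives seller price Ps = 1168/29; buyers pay Pb = 1168/29 + 14 = 1574/29.
New quantity: Q = 578 − 6(1574/29) = 7318/29.

Buyers pay 1574/29, sellers receive 1168/29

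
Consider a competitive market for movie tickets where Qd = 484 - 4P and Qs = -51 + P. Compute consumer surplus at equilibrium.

Equilibrium: 484 - 4P = -51 + P gives P* = 107, Q* = 56.
Demand choke price (Qd = 0): P = 121.
CS = ½(121 − 107)(56) = 392.

Consumer surplus = 392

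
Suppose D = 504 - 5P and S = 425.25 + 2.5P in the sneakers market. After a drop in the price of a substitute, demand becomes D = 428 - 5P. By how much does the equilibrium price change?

ΔP = -152/15

Original equilibrium: P* = 10.5, Q* = 451.5.
New equilibrium: 428 - 5P = 425.25 + 2.5P, so 2.75 = 7.5P and P' = 11/30; Q' = 428 − 5(11/30) = 2557/6.
Change in price: 11/30 − 10.5 = -152/15.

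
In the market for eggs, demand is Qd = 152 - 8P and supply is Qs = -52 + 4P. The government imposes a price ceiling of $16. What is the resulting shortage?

Equilibrium price would be P* = 17, so the ceiling at 16 binds.
At P = 16: Qd = 152 − 8(16) = 24, Qs = -52 + 4(16) = 12.
Shortage = 24 − 12 = 12.

Shortage = 12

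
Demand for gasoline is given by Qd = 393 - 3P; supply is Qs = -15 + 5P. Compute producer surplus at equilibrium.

Equilibrium: 393 - 3P = -15 + 5P gives P* = 51, Q* = 240.
Supply starts at P = 3 (where Qs = 0).
PS = ½(51 − 3)(240) = 5760.

Producer surplus = 5760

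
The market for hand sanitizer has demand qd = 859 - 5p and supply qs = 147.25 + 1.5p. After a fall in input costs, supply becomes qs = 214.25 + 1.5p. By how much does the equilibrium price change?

Δp = -134/13

Original equilibrium: p* = 109.5, q* = 311.5.
New equilibrium: 859 - 5p = 214.25 + 1.5p, so 644.75 = 6.5p and p' = 2579/26; q' = 859 − 5(2579/26) = 9439/26.
Change in price: 2579/26 − 109.5 = -134/13.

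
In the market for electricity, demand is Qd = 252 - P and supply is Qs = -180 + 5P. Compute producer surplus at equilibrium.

Producer surplus = 3240

Equilibrium: 252 - P = -180 + 5P gives P* = 72, Q* = 180.
Supply starts at P = 36 (where Qs = 0).
PS = ½(72 − 36)(180) = 3240.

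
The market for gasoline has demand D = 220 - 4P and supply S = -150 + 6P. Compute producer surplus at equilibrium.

Equilibrium: 220 - 4P = -150 + 6P gives P* = 37, Q* = 72.
Supply starts at P = 25 (where S = 0).
PS = ½(37 − 25)(72) = 432.

Producer surplus = 432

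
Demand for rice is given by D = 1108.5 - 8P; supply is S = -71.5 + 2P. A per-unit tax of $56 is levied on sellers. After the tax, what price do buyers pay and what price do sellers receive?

Buyers pay $129.2, sellers receive $73.2

Pre-tax equilibrium: P* = 118, Q* = 164.5.
Tax on sellers shifts supply to S = -71.5 + 2(P − 56) = -183.5 + 2P.
1108.5 - 8P = -183.5 + 2P gives buyer price Pb = 129.2; sellers receive Ps = 129.2 − 56 = 73.2.
New quantity: Q = 1108.5 − 8(129.2) = 74.9.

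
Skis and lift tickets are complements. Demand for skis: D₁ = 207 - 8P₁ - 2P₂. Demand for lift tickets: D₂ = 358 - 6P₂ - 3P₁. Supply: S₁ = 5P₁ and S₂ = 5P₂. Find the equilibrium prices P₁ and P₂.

Market 1: 207 - 8P₁ - 2P₂ = 5P₁ → 13P₁ + 2P₂ = 207.
Market 2: 11P₂ + 3P₁ = 358.
Eliminating P₂: 11×(1) − 2×(2) gives 137P₁ = 1561, so P₁ = 1561/137.
Back-substitute into (2): P₂ = (358 − 3×1561/137) / 11 = 4033/137.

P₁ = 1561/137, P₂ = 4033/137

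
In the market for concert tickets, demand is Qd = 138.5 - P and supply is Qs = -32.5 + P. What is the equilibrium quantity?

Set Qd = Qs: 138.5 - P = -32.5 + P.
171 = 2P, so P* = 85.5.
Q* = 138.5 − 1(85.5) = 53.

Q* = 53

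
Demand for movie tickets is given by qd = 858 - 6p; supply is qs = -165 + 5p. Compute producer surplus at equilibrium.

Equilibrium: 858 - 6p = -165 + 5p gives p* = 93, q* = 300.
Supply starts at p = 33 (where qs = 0).
PS = ½(93 − 33)(300) = 9000.

Producer surplus = 9000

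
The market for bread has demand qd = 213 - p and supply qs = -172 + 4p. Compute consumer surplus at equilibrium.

Consumer surplus = 9248

Equilibrium: 213 - p = -172 + 4p gives p* = 77, q* = 136.
Demand choke price (qd = 0): p = 213.
CS = ½(213 − 77)(136) = 9248.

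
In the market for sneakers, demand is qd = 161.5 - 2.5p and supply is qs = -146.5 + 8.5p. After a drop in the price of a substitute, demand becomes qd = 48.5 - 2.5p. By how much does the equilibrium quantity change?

Δq = -1921/22

Original equilibrium: p* = 28, q* = 91.5.
New equilibrium: 48.5 - 2.5p = -146.5 + 8.5p, so 195 = 11p and p' = 195/11; q' = 48.5 − 2.5(195/11) = 46/11.
Change in quantity: 46/11 − 91.5 = -1921/22.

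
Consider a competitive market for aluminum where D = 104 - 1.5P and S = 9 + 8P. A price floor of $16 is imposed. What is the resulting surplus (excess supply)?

Equilibrium price would be P* = 10, so the floor at 16 binds.
At P = 16: D = 80, S = 137.
Surplus = 137 − 80 = 57.

Surplus = 57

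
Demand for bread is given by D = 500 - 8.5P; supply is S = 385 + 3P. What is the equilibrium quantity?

Q* = 415

Set D = S: 500 - 8.5P = 385 + 3P.
115 = 11.5P, so P* = 10.
Q* = 500 − 8.5(10) = 415.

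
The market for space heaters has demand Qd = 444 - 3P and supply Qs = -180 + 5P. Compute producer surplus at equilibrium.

Producer surplus = 4410

Equilibrium: 444 - 3P = -180 + 5P gives P* = 78, Q* = 210.
Supply starts at P = 36 (where Qs = 0).
PS = ½(78 − 36)(210) = 4410.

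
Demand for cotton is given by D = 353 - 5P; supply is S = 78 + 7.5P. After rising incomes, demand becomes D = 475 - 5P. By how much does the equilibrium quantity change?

ΔQ = 73.2

Original equilibrium: P* = 22, Q* = 243.
New equilibrium: 475 - 5P = 78 + 7.5P, so 397 = 12.5P and P' = 31.76; Q' = 475 − 5(31.76) = 316.2.
Change in quantity: 316.2 − 243 = 73.2.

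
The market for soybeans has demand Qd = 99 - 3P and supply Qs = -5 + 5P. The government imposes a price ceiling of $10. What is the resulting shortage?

Equilibrium price would be P* = 13, so the ceiling at 10 binds.
At P = 10: Qd = 99 − 3(10) = 69, Qs = -5 + 5(10) = 45.
Shortage = 69 − 45 = 24.

Shortage = 24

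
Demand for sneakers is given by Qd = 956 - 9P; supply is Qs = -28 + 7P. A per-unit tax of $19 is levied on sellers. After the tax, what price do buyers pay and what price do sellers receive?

Buyers pay $69.8125, sellers receive $50.8125

Pre-tax equilibrium: P* = 61.5, Q* = 402.5.
Tax on sellers shifts supply to Qs = -28 + 7(P − 19) = -161 + 7P.
956 - 9P = -161 + 7P gives buyer price Pb = 69.8125; sellers receive Ps = 69.8125 − 19 = 50.8125.
New quantity: Q = 956 − 9(69.8125) = 327.6875.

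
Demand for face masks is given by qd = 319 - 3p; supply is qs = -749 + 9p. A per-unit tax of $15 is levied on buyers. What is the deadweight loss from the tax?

Deadweight loss = 253.125

Pre-tax equilibrium: p* = 89, q* = 52.
Tax on buyers shifts demand to qd = 319 − 3(p + 15) = 274 - 3p.
274 - 3p = -749 + 9p gives seller price ps = 85.25; buyers pay pb = 85.25 + 15 = 100.25.
New quantity: q = 319 − 3(100.25) = 18.25.
DWL = ½ × 15 × (52 − 18.25) = 253.125.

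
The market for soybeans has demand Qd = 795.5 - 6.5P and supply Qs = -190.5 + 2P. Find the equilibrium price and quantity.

Set Qd = Qs: 795.5 - 6.5P = -190.5 + 2P.
986 = 8.5P, so P* = 116.
Q* = 795.5 − 6.5(116) = 41.5.

P* = 116, Q* = 41.5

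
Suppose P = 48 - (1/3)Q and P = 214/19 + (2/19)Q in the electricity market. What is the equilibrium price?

Set the two price expressions equal: 48 - (1/3)Q = 214/19 + (2/19)Q.
698/19 = (25/57)Q, so Q* = 83.76.
P* = 48 − (1/3)(83.76) = 20.08.

P* = 20.08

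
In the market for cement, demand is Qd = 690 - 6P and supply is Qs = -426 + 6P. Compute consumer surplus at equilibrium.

Consumer surplus = 1452

Equilibrium: 690 - 6P = -426 + 6P gives P* = 93, Q* = 132.
Demand choke price (Qd = 0): P = 115.
CS = ½(115 − 93)(132) = 1452.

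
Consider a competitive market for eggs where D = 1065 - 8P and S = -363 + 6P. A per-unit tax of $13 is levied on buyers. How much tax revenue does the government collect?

Tax revenue = 18603/7

Pre-tax equilibrium: P* = 102, Q* = 249.
Tax on buyers shifts demand to D = 1065 − 8(P + 13) = 961 - 8P.
961 - 8P = -363 + 6P gives seller price Ps = 662/7; buyers pay Pb = 662/7 + 13 = 753/7.
New quantity: Q = 1065 − 8(753/7) = 1431/7.
Revenue = 13 × 1431/7 = 18603/7.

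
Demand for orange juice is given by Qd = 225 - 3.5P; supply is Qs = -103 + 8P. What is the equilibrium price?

P* = 656/23

Set Qd = Qs: 225 - 3.5P = -103 + 8P.
328 = 11.5P, so P* = 656/23.
Q* = 225 − 3.5(656/23) = 2879/23.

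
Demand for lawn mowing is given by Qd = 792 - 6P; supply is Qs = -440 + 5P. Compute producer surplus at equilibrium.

Producer surplus = 1440

Equilibrium: 792 - 6P = -440 + 5P gives P* = 112, Q* = 120.
Supply starts at P = 88 (where Qs = 0).
PS = ½(112 − 88)(120) = 1440.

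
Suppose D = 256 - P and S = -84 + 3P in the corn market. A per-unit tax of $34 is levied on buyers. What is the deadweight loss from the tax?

Pre-tax equilibrium: P* = 85, Q* = 171.
Tax on buyers shifts demand to D = 256 − 1(P + 34) = 222 - P.
222 - P = -84 + 3P gives seller price Ps = 76.5; buyers pay Pb = 76.5 + 34 = 110.5.
New quantity: Q = 256 − 1(110.5) = 145.5.
DWL = ½ × 34 × (171 − 145.5) = 433.5.

Deadweight loss = 433.5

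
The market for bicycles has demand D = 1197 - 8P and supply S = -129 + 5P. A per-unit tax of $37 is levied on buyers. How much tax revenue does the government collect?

Tax revenue = 128501/13

Pre-tax equilibrium: P* = 102, Q* = 381.
Tax on buyers shifts demand to D = 1197 − 8(P + 37) = 901 - 8P.
901 - 8P = -129 + 5P gives seller price Ps = 1030/13; buyers pay Pb = 1030/13 + 37 = 1511/13.
New quantity: Q = 1197 − 8(1511/13) = 3473/13.
Revenue = 37 × 3473/13 = 128501/13.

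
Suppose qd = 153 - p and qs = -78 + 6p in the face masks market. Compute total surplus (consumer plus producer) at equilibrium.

Total surplus = 8400

Equilibrium: 153 - p = -78 + 6p gives p* = 33, q* = 120.
Demand choke price: p = 153; supply starts at p = 13.
CS = ½(153 − 33)(120) = 7200; PS = ½(33 − 13)(120) = 1200.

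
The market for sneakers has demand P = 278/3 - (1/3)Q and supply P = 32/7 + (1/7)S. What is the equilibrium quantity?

Set the two price expressions equal: 278/3 - (1/3)Q = 32/7 + (1/7)Q.
1850/21 = (10/21)Q, so Q* = 185.
P* = 278/3 − (1/3)(185) = 31.

Q* = 185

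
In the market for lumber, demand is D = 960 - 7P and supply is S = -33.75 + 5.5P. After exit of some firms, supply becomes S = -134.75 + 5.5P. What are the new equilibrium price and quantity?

P' = 87.58, Q' = 346.94

Original equilibrium: P* = 79.5, Q* = 403.5.
New equilibrium: 960 - 7P = -134.75 + 5.5P, so 1094.75 = 12.5P and P' = 87.58; Q' = 960 − 7(87.58) = 346.94.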